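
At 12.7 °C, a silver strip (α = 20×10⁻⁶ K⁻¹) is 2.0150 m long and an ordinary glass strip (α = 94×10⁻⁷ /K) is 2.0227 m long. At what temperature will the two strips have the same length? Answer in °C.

Equal length when α₁L₁ΔT − α₂L₂ΔT = L₂ − L₁ = 7.70×10⁻³ m
α₁L₁ = 4.030×10⁻⁵, α₂L₂ = 1.901338×10⁻⁵ → Δ(αL) = 2.128662×10⁻⁵ m/K
ΔT = 7.70×10⁻³ / 2.128662×10⁻⁵ = 361.730 K, so T = 12.7 + 361.730 = 374.430 °C

T = 374.4 °C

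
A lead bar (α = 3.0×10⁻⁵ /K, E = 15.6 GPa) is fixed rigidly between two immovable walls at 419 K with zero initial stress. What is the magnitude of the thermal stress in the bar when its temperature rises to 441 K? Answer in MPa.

Fully constrained: the free strain ε = αΔT is blocked, so σ = Eε = EαΔT.
|ΔT| = 22 K
σ = 15.6×10⁹ × 3.0×10⁻⁵ × 22 = 1.03×10⁷ Pa

σ = 10.3 MPa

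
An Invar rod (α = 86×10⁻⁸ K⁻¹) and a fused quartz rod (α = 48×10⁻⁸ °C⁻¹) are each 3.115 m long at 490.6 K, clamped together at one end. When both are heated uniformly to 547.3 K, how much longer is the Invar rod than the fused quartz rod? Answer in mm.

ΔT = 56.7 K
Invar: ΔL = 86×10⁻⁸ × 3.115 m × 56.7 = 1.5189×10⁻⁴ m = 0.15189 mm
fused quartz: ΔL = 48×10⁻⁸ × 3.115 m × 56.7 = 8.4778×10⁻⁵ m = 0.084778 mm
difference = 0.15189 − 0.084778 = 0.067112 mm

0.0671 mm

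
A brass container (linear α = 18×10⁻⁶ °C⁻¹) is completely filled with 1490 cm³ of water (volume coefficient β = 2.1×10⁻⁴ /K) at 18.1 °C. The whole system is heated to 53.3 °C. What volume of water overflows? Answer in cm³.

8.18 cm³

The container also expands: β_container ≈ 3α = 5.4×10⁻⁵ /K
Net overflow = V₀(β_liq − 3α_cont)ΔT
β − 3α = 2.10×10⁻⁴ − 5.4×10⁻⁵ = 1.56×10⁻⁴ /K; ΔT = 35.2 K
ΔV = 1490 × 1.56×10⁻⁴ × 35.2 = 8.18 cm³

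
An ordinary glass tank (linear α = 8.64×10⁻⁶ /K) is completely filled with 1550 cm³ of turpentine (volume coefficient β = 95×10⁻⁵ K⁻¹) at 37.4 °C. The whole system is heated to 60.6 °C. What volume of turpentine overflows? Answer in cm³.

33.2 cm³

The tank also expands: β_container ≈ 3α = 2.592×10⁻⁵ /K
Net overflow = V₀(β_liq − 3α_cont)ΔT
β − 3α = 9.50×10⁻⁴ − 2.592×10⁻⁵ = 9.2408×10⁻⁴ /K; ΔT = 23.2 K
ΔV = 1550 × 9.2408×10⁻⁴ × 23.2 = 33.2 cm³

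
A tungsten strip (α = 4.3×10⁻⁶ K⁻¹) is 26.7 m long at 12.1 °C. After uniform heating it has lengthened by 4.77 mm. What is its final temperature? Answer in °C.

T = 53.6 °C

ΔL = αL₀ΔT ⇒ ΔT = ΔL / (αL₀)
ΔT = 4.77×10⁻³ m / (4.3×10⁻⁶ × 26.7 m) = 41.547 K
T = 12.1 + 41.547 = 53.647 °C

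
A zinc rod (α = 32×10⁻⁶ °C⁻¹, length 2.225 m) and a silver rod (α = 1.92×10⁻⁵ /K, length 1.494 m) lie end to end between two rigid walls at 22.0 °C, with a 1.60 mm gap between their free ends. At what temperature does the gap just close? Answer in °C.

Gap closes when ΔL₁ + ΔL₂ = 1.60 mm = 1.60×10⁻³ m
(α₁L₁ + α₂L₂)ΔT = g
α₁L₁ + α₂L₂ = 32×10⁻⁶×2.225 + 1.92×10⁻⁵×1.494 = 9.98848×10⁻⁵ m/K
ΔT = 1.60×10⁻³ / 9.98848×10⁻⁵ = 16.018 K
T = 22.0 + 16.018 = 38.018 °C

T = 38.0 °C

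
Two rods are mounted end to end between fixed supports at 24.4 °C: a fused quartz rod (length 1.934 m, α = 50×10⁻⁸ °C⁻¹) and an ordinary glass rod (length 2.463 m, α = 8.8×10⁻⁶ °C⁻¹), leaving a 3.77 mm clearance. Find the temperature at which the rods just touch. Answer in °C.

T = 191 °C

α₁L₁ = 9.670×10⁻⁷ m/K, α₂L₂ = 2.16744×10⁻⁵ m/K → total 2.26414×10⁻⁵ m/K
ΔT = g/(α₁L₁+α₂L₂) = 3.77×10⁻³ / 2.26414×10⁻⁵ = 166.51 K
T = 24.4 + 166.51 = 190.91 °C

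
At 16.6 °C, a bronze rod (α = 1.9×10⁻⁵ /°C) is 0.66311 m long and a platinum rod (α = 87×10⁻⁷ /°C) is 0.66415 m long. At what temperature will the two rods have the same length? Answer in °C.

T = 169.1 °C

Equal length when α₁L₁ΔT − α₂L₂ΔT = L₂ − L₁ = 1.04×10⁻³ m
α₁L₁ = 1.259909×10⁻⁵, α₂L₂ = 5.778105×10⁻⁶ → Δ(αL) = 6.820985×10⁻⁶ m/K
ΔT = 1.04×10⁻³ / 6.820985×10⁻⁶ = 152.471 K, so T = 16.6 + 152.471 = 169.071 °C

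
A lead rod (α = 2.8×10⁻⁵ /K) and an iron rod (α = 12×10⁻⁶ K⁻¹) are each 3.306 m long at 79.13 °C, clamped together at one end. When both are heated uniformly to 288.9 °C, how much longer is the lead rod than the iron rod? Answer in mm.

ΔT = 209.77 K
lead: ΔL = 2.8×10⁻⁵ × 3.306 m × 209.77 = 1.9418×10⁻² m = 19.418 mm
iron: ΔL = 12×10⁻⁶ × 3.306 m × 209.77 = 8.3220×10⁻³ m = 8.3220 mm
difference = 19.418 − 8.3220 = 11.096 mm

11.1 mm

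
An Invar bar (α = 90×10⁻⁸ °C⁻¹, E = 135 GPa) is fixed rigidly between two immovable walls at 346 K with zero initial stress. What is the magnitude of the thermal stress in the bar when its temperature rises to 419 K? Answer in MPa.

Fully constrained: the free strain ε = αΔT is blocked, so σ = Eε = EαΔT.
|ΔT| = 73 K
σ = 135×10⁹ × 90×10⁻⁸ × 73 = 8.87×10⁶ Pa

σ = 8.87 MPa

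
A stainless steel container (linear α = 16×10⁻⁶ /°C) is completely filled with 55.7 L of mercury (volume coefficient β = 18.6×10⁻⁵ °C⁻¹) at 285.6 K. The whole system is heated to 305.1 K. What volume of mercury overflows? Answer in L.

0.150 L

The container also expands: β_container ≈ 3α = 4.8×10⁻⁵ /K
Net overflow = V₀(β_liq − 3α_cont)ΔT
β − 3α = 1.86×10⁻⁴ − 4.8×10⁻⁵ = 1.38×10⁻⁴ /K; ΔT = 19.5 K
ΔV = 55.7 × 1.38×10⁻⁴ × 19.5 = 0.150 L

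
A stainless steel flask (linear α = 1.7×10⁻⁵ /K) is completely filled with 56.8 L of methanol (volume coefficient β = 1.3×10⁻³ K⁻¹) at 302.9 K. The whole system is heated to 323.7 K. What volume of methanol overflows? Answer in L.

The flask also expands: β_container ≈ 3α = 5.1×10⁻⁵ /K
Net overflow = V₀(β_liq − 3α_cont)ΔT
β − 3α = 1.30×10⁻³ − 5.1×10⁻⁵ = 1.249×10⁻³ /K; ΔT = 20.8 K
ΔV = 56.8 × 1.249×10⁻³ × 20.8 = 1.48 L

1.48 L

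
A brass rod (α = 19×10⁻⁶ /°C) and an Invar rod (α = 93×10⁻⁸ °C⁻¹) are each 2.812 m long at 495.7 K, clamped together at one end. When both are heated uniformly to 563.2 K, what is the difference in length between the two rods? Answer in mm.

ΔT = 67.5 K
brass: ΔL = 19×10⁻⁶ × 2.812 m × 67.5 = 3.6064×10⁻³ m = 3.6064 mm
Invar: ΔL = 93×10⁻⁸ × 2.812 m × 67.5 = 1.7652×10⁻⁴ m = 0.17652 mm
difference = 3.6064 − 0.17652 = 3.42988 mm

3.43 mm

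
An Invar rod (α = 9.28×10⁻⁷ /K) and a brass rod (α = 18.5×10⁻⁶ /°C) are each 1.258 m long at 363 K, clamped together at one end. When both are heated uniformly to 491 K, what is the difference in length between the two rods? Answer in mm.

ΔT = 128 K
Invar: ΔL = 9.28×10⁻⁷ × 1.258 m × 128 = 1.4943×10⁻⁴ m = 0.14943 mm
brass: ΔL = 18.5×10⁻⁶ × 1.258 m × 128 = 2.9789×10⁻³ m = 2.9789 mm
difference = 2.9789 − 0.14943 = 2.82947 mm

2.83 mm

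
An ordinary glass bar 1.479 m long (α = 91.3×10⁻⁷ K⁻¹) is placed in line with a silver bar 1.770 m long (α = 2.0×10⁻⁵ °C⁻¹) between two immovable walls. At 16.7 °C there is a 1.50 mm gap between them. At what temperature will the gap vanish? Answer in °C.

α₁L₁ = 1.350327×10⁻⁵ m/K, α₂L₂ = 3.540×10⁻⁵ m/K → total 4.890327×10⁻⁵ m/K
ΔT = g/(α₁L₁+α₂L₂) = 1.50×10⁻³ / 4.890327×10⁻⁵ = 30.673 K
T = 16.7 + 30.673 = 47.373 °C

T = 47.4 °C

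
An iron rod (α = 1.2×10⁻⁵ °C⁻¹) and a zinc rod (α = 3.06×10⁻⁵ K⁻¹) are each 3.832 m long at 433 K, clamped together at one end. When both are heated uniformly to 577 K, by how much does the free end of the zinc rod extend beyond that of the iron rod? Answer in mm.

ΔT = 144 K
iron: ΔL = 1.2×10⁻⁵ × 3.832 m × 144 = 6.6217×10⁻³ m = 6.6217 mm
zinc: ΔL = 3.06×10⁻⁵ × 3.832 m × 144 = 1.6885×10⁻² m = 16.885 mm
difference = 16.885 − 6.6217 = 10.2633 mm

10.3 mm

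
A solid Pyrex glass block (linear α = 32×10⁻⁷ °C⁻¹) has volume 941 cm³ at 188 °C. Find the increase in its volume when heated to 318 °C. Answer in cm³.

Isotropic solid: β ≈ 3α = 9.6×10⁻⁶ /K; ΔT = 130 K
ΔV = 3αV₀ΔT = 3(32×10⁻⁷)(941)(130) = 1.17 cm³

ΔV = 1.17 cm³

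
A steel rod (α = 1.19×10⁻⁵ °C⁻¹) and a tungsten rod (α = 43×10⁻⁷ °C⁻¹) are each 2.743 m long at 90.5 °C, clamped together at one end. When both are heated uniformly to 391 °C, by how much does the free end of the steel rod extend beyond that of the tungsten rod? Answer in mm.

6.26 mm

ΔT = 300.5 K
steel: ΔL = 1.19×10⁻⁵ × 2.743 m × 300.5 = 9.8088×10⁻³ m = 9.8088 mm
tungsten: ΔL = 43×10⁻⁷ × 2.743 m × 300.5 = 3.5444×10⁻³ m = 3.5444 mm
difference = 9.8088 − 3.5444 = 6.2644 mm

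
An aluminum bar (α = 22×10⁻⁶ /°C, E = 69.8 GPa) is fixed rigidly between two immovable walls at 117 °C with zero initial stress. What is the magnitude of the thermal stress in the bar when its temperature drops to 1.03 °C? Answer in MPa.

Fully constrained: the free strain ε = αΔT is blocked, so σ = Eε = EαΔT.
|ΔT| = 115.97 K
σ = 69.8×10⁹ × 22×10⁻⁶ × 115.97 = 1.78×10⁸ Pa

σ = 178 MPa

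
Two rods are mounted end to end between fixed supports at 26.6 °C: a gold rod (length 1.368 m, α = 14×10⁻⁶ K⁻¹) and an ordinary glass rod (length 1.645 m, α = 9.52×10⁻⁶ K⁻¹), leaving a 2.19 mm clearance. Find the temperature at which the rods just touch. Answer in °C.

Gap closes when ΔL₁ + ΔL₂ = 2.19 mm = 2.19×10⁻³ m
(α₁L₁ + α₂L₂)ΔT = g
α₁L₁ + α₂L₂ = 14×10⁻⁶×1.368 + 9.52×10⁻⁶×1.645 = 3.48124×10⁻⁵ m/K
ΔT = 2.19×10⁻³ / 3.48124×10⁻⁵ = 62.909 K
T = 26.6 + 62.909 = 89.509 °C

T = 89.5 °C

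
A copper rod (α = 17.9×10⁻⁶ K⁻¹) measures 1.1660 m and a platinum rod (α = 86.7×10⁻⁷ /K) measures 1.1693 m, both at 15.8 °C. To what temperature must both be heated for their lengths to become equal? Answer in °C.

L₁(1 + α₁ΔT) = L₂(1 + α₂ΔT) ⇒ ΔT = (L₂ − L₁)/(α₁L₁ − α₂L₂)
L₂ − L₁ = 1.1693 − 1.1660 = 3.30×10⁻³ m
α₁L₁ − α₂L₂ = 17.9×10⁻⁶×1.1660 − 86.7×10⁻⁷×1.1693 = 1.0733569×10⁻⁵ m/K
ΔT = 3.30×10⁻³ / 1.0733569×10⁻⁵ = 307.447 K
T = 15.8 + 307.447 = 323.247 °C

T = 323.2 °C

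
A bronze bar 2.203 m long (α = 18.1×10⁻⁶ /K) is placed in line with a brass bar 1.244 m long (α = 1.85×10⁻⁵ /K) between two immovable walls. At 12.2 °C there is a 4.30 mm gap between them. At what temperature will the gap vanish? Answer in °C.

T = 80.6 °C

α₁L₁ = 3.98743×10⁻⁵ m/K, α₂L₂ = 2.3014×10⁻⁵ m/K → total 6.28883×10⁻⁵ m/K
ΔT = g/(α₁L₁+α₂L₂) = 4.30×10⁻³ / 6.28883×10⁻⁵ = 68.375 K
T = 12.2 + 68.375 = 80.575 °C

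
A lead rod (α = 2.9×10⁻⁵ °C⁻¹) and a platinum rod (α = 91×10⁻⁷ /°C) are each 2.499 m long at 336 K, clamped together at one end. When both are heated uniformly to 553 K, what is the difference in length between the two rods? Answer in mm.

ΔT = 217 K
lead: ΔL = 2.9×10⁻⁵ × 2.499 m × 217 = 1.5726×10⁻² m = 15.726 mm
platinum: ΔL = 91×10⁻⁷ × 2.499 m × 217 = 4.9348×10⁻³ m = 4.9348 mm
difference = 15.726 − 4.9348 = 10.7912 mm

10.8 mm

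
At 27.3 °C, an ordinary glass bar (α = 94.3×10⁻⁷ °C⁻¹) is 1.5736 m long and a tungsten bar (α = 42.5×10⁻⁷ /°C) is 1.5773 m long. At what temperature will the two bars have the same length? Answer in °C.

T = 482.1 °C

L₁(1 + α₁ΔT) = L₂(1 + α₂ΔT) ⇒ ΔT = (L₂ − L₁)/(α₁L₁ − α₂L₂)
L₂ − L₁ = 1.5773 − 1.5736 = 3.70×10⁻³ m
α₁L₁ − α₂L₂ = 94.3×10⁻⁷×1.5736 − 42.5×10⁻⁷×1.5773 = 8.135523×10⁻⁶ m/K
ΔT = 3.70×10⁻³ / 8.135523×10⁻⁶ = 454.796 K
T = 27.3 + 454.796 = 482.096 °C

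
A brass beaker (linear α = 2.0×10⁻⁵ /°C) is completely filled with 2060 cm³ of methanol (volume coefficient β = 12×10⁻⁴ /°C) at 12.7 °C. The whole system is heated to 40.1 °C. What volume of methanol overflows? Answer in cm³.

64.3 cm³

The beaker also expands: β_container ≈ 3α = 6.0×10⁻⁵ /K
Net overflow = V₀(β_liq − 3α_cont)ΔT
β − 3α = 1.20×10⁻³ − 6.0×10⁻⁵ = 1.14×10⁻³ /K; ΔT = 27.4 K
ΔV = 2060 × 1.14×10⁻³ × 27.4 = 64.3 cm³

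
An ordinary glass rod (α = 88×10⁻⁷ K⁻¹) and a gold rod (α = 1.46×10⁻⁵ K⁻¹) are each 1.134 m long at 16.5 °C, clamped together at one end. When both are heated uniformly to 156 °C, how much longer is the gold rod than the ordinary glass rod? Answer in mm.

ΔT = 139.5 K
ordinary glass: ΔL = 88×10⁻⁷ × 1.134 m × 139.5 = 1.3921×10⁻³ m = 1.3921 mm
gold: ΔL = 1.46×10⁻⁵ × 1.134 m × 139.5 = 2.3096×10⁻³ m = 2.3096 mm
difference = 2.3096 − 1.3921 = 0.9175 mm

0.918 mm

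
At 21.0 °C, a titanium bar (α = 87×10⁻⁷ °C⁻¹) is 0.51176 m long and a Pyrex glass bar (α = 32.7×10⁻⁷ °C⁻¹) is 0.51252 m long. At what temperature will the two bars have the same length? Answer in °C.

T = 294.7 °C

L₁(1 + α₁ΔT) = L₂(1 + α₂ΔT) ⇒ ΔT = (L₂ − L₁)/(α₁L₁ − α₂L₂)
L₂ − L₁ = 0.51252 − 0.51176 = 7.60×10⁻⁴ m
α₁L₁ − α₂L₂ = 87×10⁻⁷×0.51176 − 32.7×10⁻⁷×0.51252 = 2.7763716×10⁻⁶ m/K
ΔT = 7.60×10⁻⁴ / 2.7763716×10⁻⁶ = 273.739 K
T = 21.0 + 273.739 = 294.739 °C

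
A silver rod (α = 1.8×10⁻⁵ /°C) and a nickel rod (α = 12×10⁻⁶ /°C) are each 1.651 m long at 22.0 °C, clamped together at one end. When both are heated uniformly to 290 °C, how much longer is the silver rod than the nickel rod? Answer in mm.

2.65 mm

ΔT = 268.0 K
silver: ΔL = 1.8×10⁻⁵ × 1.651 m × 268.0 = 7.9644×10⁻³ m = 7.9644 mm
nickel: ΔL = 12×10⁻⁶ × 1.651 m × 268.0 = 5.3096×10⁻³ m = 5.3096 mm
difference = 7.9644 − 5.3096 = 2.6548 mm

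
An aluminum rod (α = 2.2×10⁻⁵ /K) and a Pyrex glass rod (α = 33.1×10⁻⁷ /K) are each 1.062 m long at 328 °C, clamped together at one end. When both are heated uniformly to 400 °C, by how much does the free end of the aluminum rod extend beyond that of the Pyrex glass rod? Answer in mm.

1.43 mm

ΔT = 72 K
aluminum: ΔL = 2.2×10⁻⁵ × 1.062 m × 72 = 1.6822×10⁻³ m = 1.6822 mm
Pyrex glass: ΔL = 33.1×10⁻⁷ × 1.062 m × 72 = 2.5310×10⁻⁴ m = 0.25310 mm
difference = 1.6822 − 0.25310 = 1.4291 mm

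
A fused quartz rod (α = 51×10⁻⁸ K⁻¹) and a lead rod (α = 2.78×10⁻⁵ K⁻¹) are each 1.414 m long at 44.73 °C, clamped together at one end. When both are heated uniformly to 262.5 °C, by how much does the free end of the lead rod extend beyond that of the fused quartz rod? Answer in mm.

8.40 mm

ΔT = 217.77 K
fused quartz: ΔL = 51×10⁻⁸ × 1.414 m × 217.77 = 1.5704×10⁻⁴ m = 0.15704 mm
lead: ΔL = 2.78×10⁻⁵ × 1.414 m × 217.77 = 8.5604×10⁻³ m = 8.5604 mm
difference = 8.5604 − 0.15704 = 8.40336 mm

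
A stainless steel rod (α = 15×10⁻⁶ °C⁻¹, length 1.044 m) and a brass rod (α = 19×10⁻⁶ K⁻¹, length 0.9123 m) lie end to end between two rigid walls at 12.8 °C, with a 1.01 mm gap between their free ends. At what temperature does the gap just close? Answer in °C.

T = 43.4 °C

α₁L₁ = 1.566×10⁻⁵ m/K, α₂L₂ = 1.73337×10⁻⁵ m/K → total 3.29937×10⁻⁵ m/K
ΔT = g/(α₁L₁+α₂L₂) = 1.01×10⁻³ / 3.29937×10⁻⁵ = 30.612 K
T = 12.8 + 30.612 = 43.412 °C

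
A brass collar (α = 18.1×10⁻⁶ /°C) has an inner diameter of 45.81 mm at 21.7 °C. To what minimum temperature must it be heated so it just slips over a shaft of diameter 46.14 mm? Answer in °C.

Required Δd = 46.14 − 45.81 = 0.33 mm
Δd = αd₀ΔT ⇒ ΔT = Δd/(αd₀) = 0.33 / (18.1×10⁻⁶ × 45.81) = 397.99 K
T_min = 21.7 + 397.99 = 419.69 °C

T = 420 °C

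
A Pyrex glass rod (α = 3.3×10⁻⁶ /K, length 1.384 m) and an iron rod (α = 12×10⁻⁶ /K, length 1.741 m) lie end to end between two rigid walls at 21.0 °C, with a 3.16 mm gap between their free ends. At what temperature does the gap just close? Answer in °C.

α₁L₁ = 4.5672×10⁻⁶ m/K, α₂L₂ = 2.0892×10⁻⁵ m/K → total 2.54592×10⁻⁵ m/K
ΔT = g/(α₁L₁+α₂L₂) = 3.16×10⁻³ / 2.54592×10⁻⁵ = 124.12 K
T = 21.0 + 124.12 = 145.12 °C

T = 145 °C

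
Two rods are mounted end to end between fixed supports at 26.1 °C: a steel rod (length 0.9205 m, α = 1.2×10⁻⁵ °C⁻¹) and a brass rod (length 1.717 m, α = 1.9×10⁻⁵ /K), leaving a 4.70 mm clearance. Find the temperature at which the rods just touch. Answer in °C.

T = 134 °C

Gap closes when ΔL₁ + ΔL₂ = 4.70 mm = 4.70×10⁻³ m
(α₁L₁ + α₂L₂)ΔT = g
α₁L₁ + α₂L₂ = 1.2×10⁻⁵×0.9205 + 1.9×10⁻⁵×1.717 = 4.3669×10⁻⁵ m/K
ΔT = 4.70×10⁻³ / 4.3669×10⁻⁵ = 107.63 K
T = 26.1 + 107.63 = 133.73 °C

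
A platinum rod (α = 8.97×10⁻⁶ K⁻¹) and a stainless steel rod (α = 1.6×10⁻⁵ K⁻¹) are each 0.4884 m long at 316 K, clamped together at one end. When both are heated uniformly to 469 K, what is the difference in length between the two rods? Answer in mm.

ΔT = 153 K
platinum: ΔL = 8.97×10⁻⁶ × 0.4884 m × 153 = 6.7029×10⁻⁴ m = 0.67029 mm
stainless steel: ΔL = 1.6×10⁻⁵ × 0.4884 m × 153 = 1.1956×10⁻³ m = 1.1956 mm
difference = 1.1956 − 0.67029 = 0.52531 mm

0.525 mm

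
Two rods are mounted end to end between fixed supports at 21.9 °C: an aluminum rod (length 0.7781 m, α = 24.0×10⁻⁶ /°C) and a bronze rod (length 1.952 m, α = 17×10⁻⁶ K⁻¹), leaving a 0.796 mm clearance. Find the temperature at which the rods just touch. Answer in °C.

Gap closes when ΔL₁ + ΔL₂ = 0.796 mm = 7.96×10⁻⁴ m
(α₁L₁ + α₂L₂)ΔT = g
α₁L₁ + α₂L₂ = 24.0×10⁻⁶×0.7781 + 17×10⁻⁶×1.952 = 5.18584×10⁻⁵ m/K
ΔT = 7.96×10⁻⁴ / 5.18584×10⁻⁵ = 15.349 K
T = 21.9 + 15.349 = 37.249 °C

T = 37.2 °C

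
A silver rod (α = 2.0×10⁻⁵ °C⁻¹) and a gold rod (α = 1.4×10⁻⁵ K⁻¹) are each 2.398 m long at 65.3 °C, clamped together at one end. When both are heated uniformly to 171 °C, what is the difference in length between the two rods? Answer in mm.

1.52 mm

ΔT = 105.7 K
silver: ΔL = 2.0×10⁻⁵ × 2.398 m × 105.7 = 5.0694×10⁻³ m = 5.0694 mm
gold: ΔL = 1.4×10⁻⁵ × 2.398 m × 105.7 = 3.5486×10⁻³ m = 3.5486 mm
difference = 5.0694 − 3.5486 = 1.5208 mm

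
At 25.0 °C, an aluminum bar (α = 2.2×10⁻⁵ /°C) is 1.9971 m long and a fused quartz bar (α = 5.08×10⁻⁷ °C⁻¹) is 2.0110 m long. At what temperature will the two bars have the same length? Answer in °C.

Equal length when α₁L₁ΔT − α₂L₂ΔT = L₂ − L₁ = 1.39×10⁻² m
α₁L₁ = 4.39362×10⁻⁵, α₂L₂ = 1.021588×10⁻⁶ → Δ(αL) = 4.2914612×10⁻⁵ m/K
ΔT = 1.39×10⁻² / 4.2914612×10⁻⁵ = 323.899 K, so T = 25.0 + 323.899 = 348.899 °C

T = 348.9 °C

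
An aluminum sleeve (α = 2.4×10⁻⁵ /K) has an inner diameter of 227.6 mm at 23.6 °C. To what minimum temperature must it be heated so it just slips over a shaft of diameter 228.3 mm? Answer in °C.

Required Δd = 228.3 − 227.6 = 0.7 mm
Δd = αd₀ΔT ⇒ ΔT = Δd/(αd₀) = 0.7 / (2.4×10⁻⁵ × 227.6) = 128.15 K
T_min = 23.6 + 128.15 = 151.75 °C

T = 152 °C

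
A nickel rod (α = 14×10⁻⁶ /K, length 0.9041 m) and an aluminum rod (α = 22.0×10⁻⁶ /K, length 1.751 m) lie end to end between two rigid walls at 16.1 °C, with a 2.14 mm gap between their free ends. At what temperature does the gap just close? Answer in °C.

Gap closes when ΔL₁ + ΔL₂ = 2.14 mm = 2.14×10⁻³ m
(α₁L₁ + α₂L₂)ΔT = g
α₁L₁ + α₂L₂ = 14×10⁻⁶×0.9041 + 22.0×10⁻⁶×1.751 = 5.11794×10⁻⁵ m/K
ΔT = 2.14×10⁻³ / 5.11794×10⁻⁵ = 41.814 K
T = 16.1 + 41.814 = 57.914 °C

T = 57.9 °C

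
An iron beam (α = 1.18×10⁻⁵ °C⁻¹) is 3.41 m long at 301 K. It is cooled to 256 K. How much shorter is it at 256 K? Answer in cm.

|ΔT| = |256 − 301| = 45 K
ΔL = αL₀ΔT = (1.18×10⁻⁵)(3.41)(45) = 1.81×10⁻³ m

ΔL = 0.181 cm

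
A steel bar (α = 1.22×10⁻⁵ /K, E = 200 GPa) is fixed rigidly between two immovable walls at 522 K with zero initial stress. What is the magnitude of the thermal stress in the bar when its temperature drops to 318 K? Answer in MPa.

Fully constrained: the free strain ε = αΔT is blocked, so σ = Eε = EαΔT.
|ΔT| = 204 K
σ = 200×10⁹ × 1.22×10⁻⁵ × 204 = 4.98×10⁸ Pa

σ = 498 MPa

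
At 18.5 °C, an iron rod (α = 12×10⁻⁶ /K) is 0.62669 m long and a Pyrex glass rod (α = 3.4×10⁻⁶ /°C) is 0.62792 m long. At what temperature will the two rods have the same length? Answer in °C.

T = 246.9 °C

L₁(1 + α₁ΔT) = L₂(1 + α₂ΔT) ⇒ ΔT = (L₂ − L₁)/(α₁L₁ − α₂L₂)
L₂ − L₁ = 0.62792 − 0.62669 = 1.23×10⁻³ m
α₁L₁ − α₂L₂ = 12×10⁻⁶×0.62669 − 3.4×10⁻⁶×0.62792 = 5.385352×10⁻⁶ m/K
ΔT = 1.23×10⁻³ / 5.385352×10⁻⁶ = 228.397 K
T = 18.5 + 228.397 = 246.897 °C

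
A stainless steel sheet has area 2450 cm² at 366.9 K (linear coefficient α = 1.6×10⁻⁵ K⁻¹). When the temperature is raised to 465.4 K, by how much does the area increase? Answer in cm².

ΔA = 7.72 cm²

Area coefficient ≈ 2α; |ΔT| = 98.5 K
ΔA = 2αA₀ΔT = 2(1.6×10⁻⁵)(2450)(98.5) = 7.72 cm²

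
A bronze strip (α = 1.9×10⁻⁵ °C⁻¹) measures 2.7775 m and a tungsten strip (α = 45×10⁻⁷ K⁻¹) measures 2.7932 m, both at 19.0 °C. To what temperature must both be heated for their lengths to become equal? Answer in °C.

T = 409.5 °C

Equal length when α₁L₁ΔT − α₂L₂ΔT = L₂ − L₁ = 1.57×10⁻² m
α₁L₁ = 5.27725×10⁻⁵, α₂L₂ = 1.25694×10⁻⁵ → Δ(αL) = 4.02031×10⁻⁵ m/K
ΔT = 1.57×10⁻² / 4.02031×10⁻⁵ = 390.517 K, so T = 19.0 + 390.517 = 409.517 °C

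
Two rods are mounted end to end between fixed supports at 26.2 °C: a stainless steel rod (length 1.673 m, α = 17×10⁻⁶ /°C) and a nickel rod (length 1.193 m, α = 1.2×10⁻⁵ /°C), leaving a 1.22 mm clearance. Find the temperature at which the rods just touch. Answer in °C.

T = 54.7 °C

Gap closes when ΔL₁ + ΔL₂ = 1.22 mm = 1.22×10⁻³ m
(α₁L₁ + α₂L₂)ΔT = g
α₁L₁ + α₂L₂ = 17×10⁻⁶×1.673 + 1.2×10⁻⁵×1.193 = 4.2757×10⁻⁵ m/K
ΔT = 1.22×10⁻³ / 4.2757×10⁻⁵ = 28.533 K
T = 26.2 + 28.533 = 54.733 °C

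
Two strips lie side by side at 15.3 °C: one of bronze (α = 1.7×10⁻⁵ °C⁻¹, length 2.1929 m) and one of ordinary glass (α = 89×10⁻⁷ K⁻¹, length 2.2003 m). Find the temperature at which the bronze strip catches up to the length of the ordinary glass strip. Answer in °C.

T = 433.5 °C

L₁(1 + α₁ΔT) = L₂(1 + α₂ΔT) ⇒ ΔT = (L₂ − L₁)/(α₁L₁ − α₂L₂)
L₂ − L₁ = 2.2003 − 2.1929 = 7.40×10⁻³ m
α₁L₁ − α₂L₂ = 1.7×10⁻⁵×2.1929 − 89×10⁻⁷×2.2003 = 1.769663×10⁻⁵ m/K
ΔT = 7.40×10⁻³ / 1.769663×10⁻⁵ = 418.159 K
T = 15.3 + 418.159 = 433.459 °C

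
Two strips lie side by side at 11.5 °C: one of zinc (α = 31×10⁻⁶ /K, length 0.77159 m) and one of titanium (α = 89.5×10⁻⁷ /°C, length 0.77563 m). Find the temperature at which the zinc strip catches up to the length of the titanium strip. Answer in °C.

L₁(1 + α₁ΔT) = L₂(1 + α₂ΔT) ⇒ ΔT = (L₂ − L₁)/(α₁L₁ − α₂L₂)
L₂ − L₁ = 0.77563 − 0.77159 = 4.04×10⁻³ m
α₁L₁ − α₂L₂ = 31×10⁻⁶×0.77159 − 89.5×10⁻⁷×0.77563 = 1.69774015×10⁻⁵ m/K
ΔT = 4.04×10⁻³ / 1.69774015×10⁻⁵ = 237.963 K
T = 11.5 + 237.963 = 249.463 °C

T = 249.5 °C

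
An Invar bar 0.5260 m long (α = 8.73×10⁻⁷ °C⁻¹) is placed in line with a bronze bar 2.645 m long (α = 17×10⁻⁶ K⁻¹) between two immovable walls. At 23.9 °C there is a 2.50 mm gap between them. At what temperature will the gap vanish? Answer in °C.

α₁L₁ = 4.59198×10⁻⁷ m/K, α₂L₂ = 4.4965×10⁻⁵ m/K → total 4.5424198×10⁻⁵ m/K
ΔT = g/(α₁L₁+α₂L₂) = 2.50×10⁻³ / 4.5424198×10⁻⁵ = 55.037 K
T = 23.9 + 55.037 = 78.937 °C

T = 78.9 °C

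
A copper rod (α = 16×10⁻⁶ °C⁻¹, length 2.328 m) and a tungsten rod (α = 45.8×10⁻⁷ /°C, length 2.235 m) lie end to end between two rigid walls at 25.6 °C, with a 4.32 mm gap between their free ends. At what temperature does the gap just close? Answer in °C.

T = 117 °C

Gap closes when ΔL₁ + ΔL₂ = 4.32 mm = 4.32×10⁻³ m
(α₁L₁ + α₂L₂)ΔT = g
α₁L₁ + α₂L₂ = 16×10⁻⁶×2.328 + 45.8×10⁻⁷×2.235 = 4.74843×10⁻⁵ m/K
ΔT = 4.32×10⁻³ / 4.74843×10⁻⁵ = 90.98 K
T = 25.6 + 90.98 = 116.58 °C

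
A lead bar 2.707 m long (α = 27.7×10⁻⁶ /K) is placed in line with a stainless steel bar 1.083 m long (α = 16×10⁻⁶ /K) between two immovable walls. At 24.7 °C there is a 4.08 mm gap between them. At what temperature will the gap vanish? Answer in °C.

Gap closes when ΔL₁ + ΔL₂ = 4.08 mm = 4.08×10⁻³ m
(α₁L₁ + α₂L₂)ΔT = g
α₁L₁ + α₂L₂ = 27.7×10⁻⁶×2.707 + 16×10⁻⁶×1.083 = 9.23119×10⁻⁵ m/K
ΔT = 4.08×10⁻³ / 9.23119×10⁻⁵ = 44.198 K
T = 24.7 + 44.198 = 68.898 °C

T = 68.9 °C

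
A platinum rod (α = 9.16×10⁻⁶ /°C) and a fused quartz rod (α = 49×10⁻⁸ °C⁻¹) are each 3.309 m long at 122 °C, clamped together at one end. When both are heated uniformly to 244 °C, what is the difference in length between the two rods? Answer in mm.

3.50 mm

ΔT = 122 K
platinum: ΔL = 9.16×10⁻⁶ × 3.309 m × 122 = 3.6979×10⁻³ m = 3.6979 mm
fused quartz: ΔL = 49×10⁻⁸ × 3.309 m × 122 = 1.9781×10⁻⁴ m = 0.19781 mm
difference = 3.6979 − 0.19781 = 3.50009 mm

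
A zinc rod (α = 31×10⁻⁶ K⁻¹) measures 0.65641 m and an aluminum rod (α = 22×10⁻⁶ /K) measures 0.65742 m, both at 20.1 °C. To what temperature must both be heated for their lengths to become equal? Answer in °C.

T = 191.7 °C

Equal length when α₁L₁ΔT − α₂L₂ΔT = L₂ − L₁ = 1.01×10⁻³ m
α₁L₁ = 2.034871×10⁻⁵, α₂L₂ = 1.446324×10⁻⁵ → Δ(αL) = 5.88547×10⁻⁶ m/K
ΔT = 1.01×10⁻³ / 5.88547×10⁻⁶ = 171.609 K, so T = 20.1 + 171.609 = 191.709 °C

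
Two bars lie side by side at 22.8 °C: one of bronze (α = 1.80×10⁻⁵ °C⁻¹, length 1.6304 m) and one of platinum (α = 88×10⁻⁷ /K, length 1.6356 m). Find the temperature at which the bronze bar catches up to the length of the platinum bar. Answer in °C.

Equal length when α₁L₁ΔT − α₂L₂ΔT = L₂ − L₁ = 5.20×10⁻³ m
α₁L₁ = 2.93472×10⁻⁵, α₂L₂ = 1.439328×10⁻⁵ → Δ(αL) = 1.495392×10⁻⁵ m/K
ΔT = 5.20×10⁻³ / 1.495392×10⁻⁵ = 347.735 K, so T = 22.8 + 347.735 = 370.535 °C

T = 370.5 °C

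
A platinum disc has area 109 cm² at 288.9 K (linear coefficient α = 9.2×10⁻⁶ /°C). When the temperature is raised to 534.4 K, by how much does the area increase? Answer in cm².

ΔA = 0.492 cm²

Area coefficient ≈ 2α; |ΔT| = 245.5 K
ΔA = 2αA₀ΔT = 2(9.2×10⁻⁶)(109)(245.5) = 0.492 cm²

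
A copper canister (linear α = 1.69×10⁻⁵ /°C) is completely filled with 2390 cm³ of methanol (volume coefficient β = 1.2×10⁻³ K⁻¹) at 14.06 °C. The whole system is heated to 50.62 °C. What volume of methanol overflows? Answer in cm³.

The canister also expands: β_container ≈ 3α = 5.07×10⁻⁵ /K
Net overflow = V₀(β_liq − 3α_cont)ΔT
β − 3α = 1.20×10⁻³ − 5.07×10⁻⁵ = 1.1493×10⁻³ /K; ΔT = 36.56 K
ΔV = 2390 × 1.1493×10⁻³ × 36.56 = 100 cm³

100 cm³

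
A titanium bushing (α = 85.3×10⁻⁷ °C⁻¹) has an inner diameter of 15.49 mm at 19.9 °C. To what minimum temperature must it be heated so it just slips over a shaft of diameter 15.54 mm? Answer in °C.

T = 398 °C

Required Δd = 15.54 − 15.49 = 0.05 mm
Δd = αd₀ΔT ⇒ ΔT = Δd/(αd₀) = 0.05 / (85.3×10⁻⁷ × 15.49) = 378.42 K
T_min = 19.9 + 378.42 = 398.32 °C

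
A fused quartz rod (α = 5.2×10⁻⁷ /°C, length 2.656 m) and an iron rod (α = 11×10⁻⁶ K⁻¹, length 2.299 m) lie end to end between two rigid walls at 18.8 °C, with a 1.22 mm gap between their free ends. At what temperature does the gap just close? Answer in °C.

α₁L₁ = 1.38112×10⁻⁶ m/K, α₂L₂ = 2.5289×10⁻⁵ m/K → total 2.667012×10⁻⁵ m/K
ΔT = g/(α₁L₁+α₂L₂) = 1.22×10⁻³ / 2.667012×10⁻⁵ = 45.744 K
T = 18.8 + 45.744 = 64.544 °C

T = 64.5 °C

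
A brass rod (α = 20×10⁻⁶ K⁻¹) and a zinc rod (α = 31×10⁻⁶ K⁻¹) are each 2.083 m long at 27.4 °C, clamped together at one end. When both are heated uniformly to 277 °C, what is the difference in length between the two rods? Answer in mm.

5.72 mm

ΔT = 249.6 K
brass: ΔL = 20×10⁻⁶ × 2.083 m × 249.6 = 1.0398×10⁻² m = 10.398 mm
zinc: ΔL = 31×10⁻⁶ × 2.083 m × 249.6 = 1.6117×10⁻² m = 16.117 mm
difference = 16.117 − 10.398 = 5.719 mm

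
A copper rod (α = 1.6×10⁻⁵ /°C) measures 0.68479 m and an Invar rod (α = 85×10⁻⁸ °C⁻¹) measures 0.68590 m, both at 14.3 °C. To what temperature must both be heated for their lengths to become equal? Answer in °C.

T = 121.3 °C

L₁(1 + α₁ΔT) = L₂(1 + α₂ΔT) ⇒ ΔT = (L₂ − L₁)/(α₁L₁ − α₂L₂)
L₂ − L₁ = 0.68590 − 0.68479 = 1.11×10⁻³ m
α₁L₁ − α₂L₂ = 1.6×10⁻⁵×0.68479 − 85×10⁻⁸×0.68590 = 1.0373625×10⁻⁵ m/K
ΔT = 1.11×10⁻³ / 1.0373625×10⁻⁵ = 107.002 K
T = 14.3 + 107.002 = 121.302 °C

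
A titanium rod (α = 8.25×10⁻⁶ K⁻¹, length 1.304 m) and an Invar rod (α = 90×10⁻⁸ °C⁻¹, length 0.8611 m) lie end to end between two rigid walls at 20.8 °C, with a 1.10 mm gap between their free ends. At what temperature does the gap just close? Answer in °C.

T = 116 °C

Gap closes when ΔL₁ + ΔL₂ = 1.10 mm = 1.10×10⁻³ m
(α₁L₁ + α₂L₂)ΔT = g
α₁L₁ + α₂L₂ = 8.25×10⁻⁶×1.304 + 90×10⁻⁸×0.8611 = 1.153299×10⁻⁵ m/K
ΔT = 1.10×10⁻³ / 1.153299×10⁻⁵ = 95.38 K
T = 20.8 + 95.38 = 116.18 °C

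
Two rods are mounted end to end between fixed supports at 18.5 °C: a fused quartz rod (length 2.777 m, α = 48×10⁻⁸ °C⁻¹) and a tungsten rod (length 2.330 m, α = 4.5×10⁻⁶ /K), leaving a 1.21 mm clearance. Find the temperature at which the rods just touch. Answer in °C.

T = 121 °C

α₁L₁ = 1.33296×10⁻⁶ m/K, α₂L₂ = 1.0485×10⁻⁵ m/K → total 1.181796×10⁻⁵ m/K
ΔT = g/(α₁L₁+α₂L₂) = 1.21×10⁻³ / 1.181796×10⁻⁵ = 102.39 K
T = 18.5 + 102.39 = 120.89 °C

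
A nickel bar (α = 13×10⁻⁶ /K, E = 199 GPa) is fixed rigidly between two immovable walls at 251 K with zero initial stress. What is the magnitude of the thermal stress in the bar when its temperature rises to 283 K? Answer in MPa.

Fully constrained: the free strain ε = αΔT is blocked, so σ = Eε = EαΔT.
|ΔT| = 32 K
σ = 199×10⁹ × 13×10⁻⁶ × 32 = 8.28×10⁷ Pa

σ = 82.8 MPa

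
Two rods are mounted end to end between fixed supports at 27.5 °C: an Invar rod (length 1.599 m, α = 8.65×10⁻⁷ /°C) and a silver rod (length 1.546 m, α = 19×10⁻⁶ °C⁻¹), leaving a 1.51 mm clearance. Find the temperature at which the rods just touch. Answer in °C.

T = 76.6 °C

α₁L₁ = 1.383135×10⁻⁶ m/K, α₂L₂ = 2.9374×10⁻⁵ m/K → total 3.0757135×10⁻⁵ m/K
ΔT = g/(α₁L₁+α₂L₂) = 1.51×10⁻³ / 3.0757135×10⁻⁵ = 49.094 K
T = 27.5 + 49.094 = 76.594 °C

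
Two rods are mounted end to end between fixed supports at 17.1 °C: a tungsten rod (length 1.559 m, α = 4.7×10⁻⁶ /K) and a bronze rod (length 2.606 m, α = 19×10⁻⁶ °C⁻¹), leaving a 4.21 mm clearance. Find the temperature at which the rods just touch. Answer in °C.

T = 91.2 °C

Gap closes when ΔL₁ + ΔL₂ = 4.21 mm = 4.21×10⁻³ m
(α₁L₁ + α₂L₂)ΔT = g
α₁L₁ + α₂L₂ = 4.7×10⁻⁶×1.559 + 19×10⁻⁶×2.606 = 5.68413×10⁻⁵ m/K
ΔT = 4.21×10⁻³ / 5.68413×10⁻⁵ = 74.066 K
T = 17.1 + 74.066 = 91.166 °C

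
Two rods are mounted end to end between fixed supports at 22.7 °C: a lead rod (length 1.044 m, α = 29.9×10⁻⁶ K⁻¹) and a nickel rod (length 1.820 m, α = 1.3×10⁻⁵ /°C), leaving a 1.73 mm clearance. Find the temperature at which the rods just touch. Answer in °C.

Gap closes when ΔL₁ + ΔL₂ = 1.73 mm = 1.73×10⁻³ m
(α₁L₁ + α₂L₂)ΔT = g
α₁L₁ + α₂L₂ = 29.9×10⁻⁶×1.044 + 1.3×10⁻⁵×1.820 = 5.48756×10⁻⁵ m/K
ΔT = 1.73×10⁻³ / 5.48756×10⁻⁵ = 31.526 K
T = 22.7 + 31.526 = 54.226 °C

T = 54.2 °C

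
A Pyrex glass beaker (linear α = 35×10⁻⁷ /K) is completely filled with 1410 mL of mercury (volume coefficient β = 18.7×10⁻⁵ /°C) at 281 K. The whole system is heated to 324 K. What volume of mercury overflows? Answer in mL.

10.7 mL

The beaker also expands: β_container ≈ 3α = 1.05×10⁻⁵ /K
Net overflow = V₀(β_liq − 3α_cont)ΔT
β − 3α = 1.87×10⁻⁴ − 1.05×10⁻⁵ = 1.765×10⁻⁴ /K; ΔT = 43 K
ΔV = 1410 × 1.765×10⁻⁴ × 43 = 10.7 mL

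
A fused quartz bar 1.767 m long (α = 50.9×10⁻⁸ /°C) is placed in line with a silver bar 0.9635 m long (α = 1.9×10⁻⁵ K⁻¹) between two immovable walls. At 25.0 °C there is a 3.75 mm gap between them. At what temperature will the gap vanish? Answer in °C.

T = 220 °C

Gap closes when ΔL₁ + ΔL₂ = 3.75 mm = 3.75×10⁻³ m
(α₁L₁ + α₂L₂)ΔT = g
α₁L₁ + α₂L₂ = 50.9×10⁻⁸×1.767 + 1.9×10⁻⁵×0.9635 = 1.9205903×10⁻⁵ m/K
ΔT = 3.75×10⁻³ / 1.9205903×10⁻⁵ = 195.25 K
T = 25.0 + 195.25 = 220.25 °C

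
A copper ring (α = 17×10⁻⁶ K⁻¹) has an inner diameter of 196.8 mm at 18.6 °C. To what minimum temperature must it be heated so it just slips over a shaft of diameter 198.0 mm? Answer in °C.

T = 377 °C

Required Δd = 198.0 − 196.8 = 1.2 mm
Δd = αd₀ΔT ⇒ ΔT = Δd/(αd₀) = 1.2 / (17×10⁻⁶ × 196.8) = 358.68 K
T_min = 18.6 + 358.68 = 377.28 °C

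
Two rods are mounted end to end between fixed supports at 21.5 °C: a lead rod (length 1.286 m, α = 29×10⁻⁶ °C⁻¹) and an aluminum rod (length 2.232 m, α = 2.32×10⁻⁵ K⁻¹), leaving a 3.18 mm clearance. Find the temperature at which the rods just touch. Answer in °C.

T = 57.2 °C

α₁L₁ = 3.7294×10⁻⁵ m/K, α₂L₂ = 5.17824×10⁻⁵ m/K → total 8.90764×10⁻⁵ m/K
ΔT = g/(α₁L₁+α₂L₂) = 3.18×10⁻³ / 8.90764×10⁻⁵ = 35.700 K
T = 21.5 + 35.700 = 57.200 °C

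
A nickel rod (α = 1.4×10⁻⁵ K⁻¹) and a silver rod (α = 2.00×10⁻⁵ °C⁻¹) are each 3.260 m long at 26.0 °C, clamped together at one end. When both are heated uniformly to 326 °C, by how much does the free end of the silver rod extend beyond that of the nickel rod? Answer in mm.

5.87 mm

ΔT = 300.0 K
nickel: ΔL = 1.4×10⁻⁵ × 3.260 m × 300.0 = 1.3692×10⁻² m = 13.692 mm
silver: ΔL = 2.00×10⁻⁵ × 3.260 m × 300.0 = 1.9560×10⁻² m = 19.560 mm
difference = 19.560 − 13.692 = 5.868 mm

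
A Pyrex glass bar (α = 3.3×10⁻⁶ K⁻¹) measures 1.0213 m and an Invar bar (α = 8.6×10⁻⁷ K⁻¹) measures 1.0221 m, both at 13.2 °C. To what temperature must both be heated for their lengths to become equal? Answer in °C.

T = 334.3 °C

L₁(1 + α₁ΔT) = L₂(1 + α₂ΔT) ⇒ ΔT = (L₂ − L₁)/(α₁L₁ − α₂L₂)
L₂ − L₁ = 1.0221 − 1.0213 = 8.00×10⁻⁴ m
α₁L₁ − α₂L₂ = 3.3×10⁻⁶×1.0213 − 8.6×10⁻⁷×1.0221 = 2.491284×10⁻⁶ m/K
ΔT = 8.00×10⁻⁴ / 2.491284×10⁻⁶ = 321.120 K
T = 13.2 + 321.120 = 334.320 °C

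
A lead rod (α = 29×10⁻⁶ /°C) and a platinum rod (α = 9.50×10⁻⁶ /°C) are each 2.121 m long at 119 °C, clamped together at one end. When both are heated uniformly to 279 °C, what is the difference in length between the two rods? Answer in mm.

6.62 mm

ΔT = 160 K
lead: ΔL = 29×10⁻⁶ × 2.121 m × 160 = 9.8414×10⁻³ m = 9.8414 mm
platinum: ΔL = 9.50×10⁻⁶ × 2.121 m × 160 = 3.2239×10⁻³ m = 3.2239 mm
difference = 9.8414 − 3.2239 = 6.6175 mm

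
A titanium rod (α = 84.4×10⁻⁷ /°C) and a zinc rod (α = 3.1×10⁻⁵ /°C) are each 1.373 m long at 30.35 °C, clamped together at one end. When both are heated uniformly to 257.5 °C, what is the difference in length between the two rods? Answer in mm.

ΔT = 227.15 K
titanium: ΔL = 84.4×10⁻⁷ × 1.373 m × 227.15 = 2.6322×10⁻³ m = 2.6322 mm
zinc: ΔL = 3.1×10⁻⁵ × 1.373 m × 227.15 = 9.6682×10⁻³ m = 9.6682 mm
difference = 9.6682 − 2.6322 = 7.0360 mm

7.04 mm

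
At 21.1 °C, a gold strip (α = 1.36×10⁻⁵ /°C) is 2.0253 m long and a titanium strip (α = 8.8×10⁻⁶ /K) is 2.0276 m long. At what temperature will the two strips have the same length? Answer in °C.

L₁(1 + α₁ΔT) = L₂(1 + α₂ΔT) ⇒ ΔT = (L₂ − L₁)/(α₁L₁ − α₂L₂)
L₂ − L₁ = 2.0276 − 2.0253 = 2.30×10⁻³ m
α₁L₁ − α₂L₂ = 1.36×10⁻⁵×2.0253 − 8.8×10⁻⁶×2.0276 = 9.7012×10⁻⁶ m/K
ΔT = 2.30×10⁻³ / 9.7012×10⁻⁶ = 237.084 K
T = 21.1 + 237.084 = 258.184 °C

T = 258.2 °C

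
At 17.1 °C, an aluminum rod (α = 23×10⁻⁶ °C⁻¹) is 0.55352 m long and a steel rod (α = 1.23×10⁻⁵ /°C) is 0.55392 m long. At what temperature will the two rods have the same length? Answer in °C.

T = 84.69 °C

L₁(1 + α₁ΔT) = L₂(1 + α₂ΔT) ⇒ ΔT = (L₂ − L₁)/(α₁L₁ − α₂L₂)
L₂ − L₁ = 0.55392 − 0.55352 = 4.00×10⁻⁴ m
α₁L₁ − α₂L₂ = 23×10⁻⁶×0.55352 − 1.23×10⁻⁵×0.55392 = 5.917744×10⁻⁶ m/K
ΔT = 4.00×10⁻⁴ / 5.917744×10⁻⁶ = 67.5933 K
T = 17.1 + 67.5933 = 84.6933 °C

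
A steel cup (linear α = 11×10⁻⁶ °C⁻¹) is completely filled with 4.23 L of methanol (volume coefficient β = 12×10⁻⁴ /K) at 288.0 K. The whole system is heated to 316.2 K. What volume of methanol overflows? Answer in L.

The cup also expands: β_container ≈ 3α = 3.3×10⁻⁵ /K
Net overflow = V₀(β_liq − 3α_cont)ΔT
β − 3α = 1.20×10⁻³ − 3.3×10⁻⁵ = 1.167×10⁻³ /K; ΔT = 28.2 K
ΔV = 4.23 × 1.167×10⁻³ × 28.2 = 0.139 L

0.139 L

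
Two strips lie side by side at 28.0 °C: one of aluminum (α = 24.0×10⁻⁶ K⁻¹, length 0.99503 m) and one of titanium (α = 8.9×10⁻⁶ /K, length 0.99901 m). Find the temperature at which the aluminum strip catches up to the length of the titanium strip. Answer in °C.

T = 293.5 °C

Equal length when α₁L₁ΔT − α₂L₂ΔT = L₂ − L₁ = 3.98×10⁻³ m
α₁L₁ = 2.388072×10⁻⁵, α₂L₂ = 8.891189×10⁻⁶ → Δ(αL) = 1.4989531×10⁻⁵ m/K
ΔT = 3.98×10⁻³ / 1.4989531×10⁻⁵ = 265.519 K, so T = 28.0 + 265.519 = 293.519 °C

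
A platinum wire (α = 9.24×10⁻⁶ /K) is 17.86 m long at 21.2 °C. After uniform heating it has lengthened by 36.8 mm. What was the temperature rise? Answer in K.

ΔL = αL₀ΔT ⇒ ΔT = ΔL / (αL₀)
ΔT = 36.8×10⁻³ m / (9.24×10⁻⁶ × 17.86 m) = 222.99 K

ΔT = 223 K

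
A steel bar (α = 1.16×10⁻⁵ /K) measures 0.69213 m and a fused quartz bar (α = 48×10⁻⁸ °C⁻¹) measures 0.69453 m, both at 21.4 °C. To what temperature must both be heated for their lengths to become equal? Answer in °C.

Equal length when α₁L₁ΔT − α₂L₂ΔT = L₂ − L₁ = 2.40×10⁻³ m
α₁L₁ = 8.028708×10⁻⁶, α₂L₂ = 3.333744×10⁻⁷ → Δ(αL) = 7.6953336×10⁻⁶ m/K
ΔT = 2.40×10⁻³ / 7.6953336×10⁻⁶ = 311.877 K, so T = 21.4 + 311.877 = 333.277 °C

T = 333.3 °C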